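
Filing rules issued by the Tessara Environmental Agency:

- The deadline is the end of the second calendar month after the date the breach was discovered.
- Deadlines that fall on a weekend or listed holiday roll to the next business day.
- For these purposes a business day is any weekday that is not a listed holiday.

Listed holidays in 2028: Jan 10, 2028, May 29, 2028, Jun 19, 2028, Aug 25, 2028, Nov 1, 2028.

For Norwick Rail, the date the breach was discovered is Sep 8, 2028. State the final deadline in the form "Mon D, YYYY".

Nov 30, 2028

2 months after Sep 8, 2028 is November 2028; that month ends on Nov 30, 2028.
Nov 30, 2028 falls on a Thursday, which is a business day, so no adjustment is needed.
So the filing is due Nov 30, 2028.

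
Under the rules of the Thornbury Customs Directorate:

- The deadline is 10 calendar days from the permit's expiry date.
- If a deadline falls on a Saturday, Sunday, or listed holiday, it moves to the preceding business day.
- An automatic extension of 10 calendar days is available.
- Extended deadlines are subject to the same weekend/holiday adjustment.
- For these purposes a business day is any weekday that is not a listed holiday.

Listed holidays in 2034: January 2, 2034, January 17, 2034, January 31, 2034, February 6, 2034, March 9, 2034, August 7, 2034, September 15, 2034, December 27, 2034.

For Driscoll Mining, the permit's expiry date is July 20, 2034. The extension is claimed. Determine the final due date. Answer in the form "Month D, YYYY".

August 4, 2034

Adding 10 calendar days to July 20, 2034 gives July 30, 2034.
Because July 30, 2034 is a Sunday, the deadline becomes July 28, 2034 (Friday).
The 10-calendar-day extension moves the deadline from July 28, 2034 to August 7, 2034.
August 7, 2034 is a listed holiday; the preceding business day is August 4, 2034 (Friday).
Final deadline: August 4, 2034.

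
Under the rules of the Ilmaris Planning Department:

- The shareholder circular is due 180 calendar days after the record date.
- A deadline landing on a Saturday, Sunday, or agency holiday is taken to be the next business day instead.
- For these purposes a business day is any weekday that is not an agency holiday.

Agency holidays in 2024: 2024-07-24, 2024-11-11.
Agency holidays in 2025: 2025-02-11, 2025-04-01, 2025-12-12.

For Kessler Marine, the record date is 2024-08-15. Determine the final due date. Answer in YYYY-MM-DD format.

2025-02-12

From 2024-08-15, 180 calendar days later is 2025-02-11.
Because 2025-02-11 is a listed holiday, the deadline becomes 2025-02-12 (Wednesday).
Final deadline: 2025-02-12.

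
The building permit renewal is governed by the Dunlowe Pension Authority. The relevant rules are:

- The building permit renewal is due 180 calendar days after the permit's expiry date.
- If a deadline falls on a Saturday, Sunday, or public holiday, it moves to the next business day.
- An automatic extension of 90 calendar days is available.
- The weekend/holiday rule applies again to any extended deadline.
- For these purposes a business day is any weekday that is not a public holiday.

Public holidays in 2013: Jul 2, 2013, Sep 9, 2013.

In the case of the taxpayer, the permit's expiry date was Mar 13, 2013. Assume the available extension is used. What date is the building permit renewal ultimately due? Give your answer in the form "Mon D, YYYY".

From Mar 13, 2013, 180 calendar days later is Sep 9, 2013.
Because Sep 9, 2013 is a listed holiday, the deadline becomes Sep 10, 2013 (Tuesday).
Add the 90 calendar-day extension to Sep 10, 2013: Dec 9, 2013.
Dec 9, 2013 is a Monday and not a listed holiday, so it stands.
The final due date is Dec 9, 2013.

Dec 9, 2013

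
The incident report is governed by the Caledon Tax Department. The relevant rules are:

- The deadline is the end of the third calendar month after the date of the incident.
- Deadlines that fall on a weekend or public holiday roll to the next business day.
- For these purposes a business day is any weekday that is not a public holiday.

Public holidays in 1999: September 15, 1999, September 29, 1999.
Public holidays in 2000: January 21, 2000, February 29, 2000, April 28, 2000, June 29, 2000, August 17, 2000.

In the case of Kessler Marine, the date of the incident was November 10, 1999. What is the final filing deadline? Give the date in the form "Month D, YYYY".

3 months after November 10, 1999 falls in February 2000; the last day of that month is February 29, 2000.
February 29, 2000 falls on a listed holiday. Rolling to the next business day gives March 1, 2000, a Wednesday.
Final deadline: March 1, 2000.

March 1, 2000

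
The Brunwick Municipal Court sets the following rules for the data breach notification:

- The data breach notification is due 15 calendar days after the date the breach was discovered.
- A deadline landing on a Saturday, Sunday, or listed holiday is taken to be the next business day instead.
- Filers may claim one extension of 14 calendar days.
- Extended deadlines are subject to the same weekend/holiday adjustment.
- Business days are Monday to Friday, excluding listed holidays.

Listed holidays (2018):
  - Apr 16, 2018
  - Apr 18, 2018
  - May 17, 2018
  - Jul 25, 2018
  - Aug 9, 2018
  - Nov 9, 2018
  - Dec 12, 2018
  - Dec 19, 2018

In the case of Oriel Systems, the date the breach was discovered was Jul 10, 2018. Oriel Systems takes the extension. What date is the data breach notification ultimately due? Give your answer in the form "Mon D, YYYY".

Trigger date Jul 10, 2018 + 15 calendar days = Jul 25, 2018.
Because Jul 25, 2018 is a listed holiday, the deadline becomes Jul 26, 2018 (Thursday).
With the 14-day extension, Jul 26, 2018 becomes Aug 9, 2018.
Because Aug 9, 2018 is a listed holiday, the deadline becomes Aug 10, 2018 (Friday).
The final due date is Aug 10, 2018.

Aug 10, 2018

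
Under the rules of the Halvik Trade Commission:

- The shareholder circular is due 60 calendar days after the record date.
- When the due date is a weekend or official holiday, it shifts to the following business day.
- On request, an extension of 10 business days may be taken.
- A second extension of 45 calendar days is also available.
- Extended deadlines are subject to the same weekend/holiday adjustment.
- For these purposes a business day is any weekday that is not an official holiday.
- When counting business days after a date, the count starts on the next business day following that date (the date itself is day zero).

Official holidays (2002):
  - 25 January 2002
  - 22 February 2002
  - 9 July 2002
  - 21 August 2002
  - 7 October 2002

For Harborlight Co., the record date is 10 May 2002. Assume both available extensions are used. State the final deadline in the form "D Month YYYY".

Trigger date 10 May 2002 + 60 calendar days = 9 July 2002.
Because 9 July 2002 is a listed holiday, the deadline becomes 10 July 2002 (Wednesday).
The 10-business-day extension runs from 10 July 2002 to 24 July 2002.
Since 24 July 2002 is a Wednesday and not a holiday, the date is unchanged.
With the 45-day extension, 24 July 2002 becomes 7 September 2002.
7 September 2002 is a Saturday, so it moves to the next business day, 9 September 2002 (Monday).
Deadline: 9 September 2002.

9 September 2002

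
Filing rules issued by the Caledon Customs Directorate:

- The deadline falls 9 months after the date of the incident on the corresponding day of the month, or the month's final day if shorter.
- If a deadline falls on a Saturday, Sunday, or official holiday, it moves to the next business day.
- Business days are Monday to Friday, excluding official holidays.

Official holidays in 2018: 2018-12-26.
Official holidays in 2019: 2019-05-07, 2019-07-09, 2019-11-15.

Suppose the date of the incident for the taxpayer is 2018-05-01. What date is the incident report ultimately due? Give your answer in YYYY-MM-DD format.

9 months from 2018-05-01 is 2019-02-01.
2019-02-01 falls on a Friday, which is a business day, so no adjustment is needed.
Deadline: 2019-02-01.

2019-02-01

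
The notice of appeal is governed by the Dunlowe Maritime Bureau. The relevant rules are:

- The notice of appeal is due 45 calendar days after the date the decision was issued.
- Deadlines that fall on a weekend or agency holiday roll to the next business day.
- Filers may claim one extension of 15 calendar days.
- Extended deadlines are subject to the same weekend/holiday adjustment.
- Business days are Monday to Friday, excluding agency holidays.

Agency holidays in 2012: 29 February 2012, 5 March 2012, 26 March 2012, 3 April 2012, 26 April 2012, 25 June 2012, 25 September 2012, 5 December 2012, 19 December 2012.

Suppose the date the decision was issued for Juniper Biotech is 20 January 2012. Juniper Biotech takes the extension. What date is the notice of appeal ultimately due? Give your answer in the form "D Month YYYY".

21 March 2012

From 20 January 2012, 45 calendar days later is 5 March 2012.
5 March 2012 falls on a listed holiday. Rolling to the next business day gives 6 March 2012, a Tuesday.
Applying the 15-calendar-day extension: 6 March 2012 + 15 days = 21 March 2012.
Since 21 March 2012 is a Wednesday and not a holiday, the date is unchanged.
Deadline: 21 March 2012.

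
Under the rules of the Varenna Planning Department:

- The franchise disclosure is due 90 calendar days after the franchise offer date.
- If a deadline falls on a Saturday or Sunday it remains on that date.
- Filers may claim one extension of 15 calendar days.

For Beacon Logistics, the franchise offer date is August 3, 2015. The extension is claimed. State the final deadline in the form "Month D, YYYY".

November 16, 2015

90 calendar days after August 3, 2015 is November 1, 2015.
November 1, 2015 is a Sunday; no weekend or holiday adjustment applies.
With the 15-day extension, November 1, 2015 becomes November 16, 2015.
November 16, 2015 falls on a Monday. The rules make no weekend/holiday allowance, so it remains November 16, 2015.
Deadline: November 16, 2015.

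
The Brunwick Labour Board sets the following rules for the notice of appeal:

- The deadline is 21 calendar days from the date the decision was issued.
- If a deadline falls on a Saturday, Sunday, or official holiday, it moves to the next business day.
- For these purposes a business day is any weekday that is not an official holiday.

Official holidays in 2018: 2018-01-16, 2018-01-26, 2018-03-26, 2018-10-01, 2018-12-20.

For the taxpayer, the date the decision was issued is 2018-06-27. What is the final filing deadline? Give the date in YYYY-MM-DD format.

Trigger date 2018-06-27 + 21 calendar days = 2018-07-18.
Since 2018-07-18 is a Wednesday and not a holiday, the date is unchanged.
The final due date is 2018-07-18.

2018-07-18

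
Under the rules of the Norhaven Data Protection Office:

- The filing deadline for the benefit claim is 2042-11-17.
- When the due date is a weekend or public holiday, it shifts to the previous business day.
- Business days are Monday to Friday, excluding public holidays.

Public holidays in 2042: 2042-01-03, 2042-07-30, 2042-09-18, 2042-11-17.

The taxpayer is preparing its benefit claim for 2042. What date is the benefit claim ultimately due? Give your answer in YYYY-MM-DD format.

Start from the fixed due date, 2042-11-17.
2042-11-17 is a listed holiday, so it moves to the preceding business day, 2042-11-14 (Friday).
Deadline: 2042-11-14.

2042-11-14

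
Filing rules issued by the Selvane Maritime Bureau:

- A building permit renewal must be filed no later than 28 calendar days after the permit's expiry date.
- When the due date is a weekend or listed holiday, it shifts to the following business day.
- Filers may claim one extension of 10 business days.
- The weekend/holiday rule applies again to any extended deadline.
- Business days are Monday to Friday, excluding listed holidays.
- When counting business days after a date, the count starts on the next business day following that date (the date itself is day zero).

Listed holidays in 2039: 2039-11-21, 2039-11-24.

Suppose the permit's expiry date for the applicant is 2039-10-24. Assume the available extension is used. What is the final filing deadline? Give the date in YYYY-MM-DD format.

2039-12-07

From 2039-10-24, 28 calendar days later is 2039-11-21.
2039-11-21 is a listed holiday; the next business day is 2039-11-22 (Tuesday).
The 10-business-day extension runs from 2039-11-22 to 2039-12-07.
2039-12-07 (Wednesday) is already a business day.
So the filing is due 2039-12-07.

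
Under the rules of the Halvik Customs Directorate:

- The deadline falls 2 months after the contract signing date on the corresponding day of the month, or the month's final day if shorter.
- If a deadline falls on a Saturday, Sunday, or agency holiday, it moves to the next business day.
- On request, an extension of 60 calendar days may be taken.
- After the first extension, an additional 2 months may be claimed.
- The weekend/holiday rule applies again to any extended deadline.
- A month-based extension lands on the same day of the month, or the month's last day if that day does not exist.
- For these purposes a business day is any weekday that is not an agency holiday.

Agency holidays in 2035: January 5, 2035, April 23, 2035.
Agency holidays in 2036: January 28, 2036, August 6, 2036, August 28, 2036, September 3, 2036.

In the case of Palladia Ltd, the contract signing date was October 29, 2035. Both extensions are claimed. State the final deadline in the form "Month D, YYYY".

April 29, 2036

2 months after October 29, 2035, on the same day of the month, is December 29, 2035.
Because December 29, 2035 is a Saturday, the deadline becomes December 31, 2035 (Monday).
The 60-calendar-day extension moves the deadline from December 31, 2035 to February 29, 2036.
February 29, 2036 falls on a Friday, which is a business day, so no adjustment is needed.
The 2 months extension carries February 29, 2036 to April 29, 2036.
April 29, 2036 (Tuesday) is already a business day.
Deadline: April 29, 2036.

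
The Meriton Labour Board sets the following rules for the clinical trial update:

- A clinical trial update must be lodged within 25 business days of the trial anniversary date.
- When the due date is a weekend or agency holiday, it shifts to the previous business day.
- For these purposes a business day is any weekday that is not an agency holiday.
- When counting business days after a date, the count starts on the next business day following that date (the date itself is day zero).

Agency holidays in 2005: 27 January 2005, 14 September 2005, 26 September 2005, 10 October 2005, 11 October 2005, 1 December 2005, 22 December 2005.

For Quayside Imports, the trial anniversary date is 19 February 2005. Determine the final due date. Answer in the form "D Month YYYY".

25 March 2005

25 business days after 19 February 2005, excluding weekends and holidays, is 25 March 2005.
Since 25 March 2005 is a Friday and not a holiday, the date is unchanged.
The final due date is 25 March 2005.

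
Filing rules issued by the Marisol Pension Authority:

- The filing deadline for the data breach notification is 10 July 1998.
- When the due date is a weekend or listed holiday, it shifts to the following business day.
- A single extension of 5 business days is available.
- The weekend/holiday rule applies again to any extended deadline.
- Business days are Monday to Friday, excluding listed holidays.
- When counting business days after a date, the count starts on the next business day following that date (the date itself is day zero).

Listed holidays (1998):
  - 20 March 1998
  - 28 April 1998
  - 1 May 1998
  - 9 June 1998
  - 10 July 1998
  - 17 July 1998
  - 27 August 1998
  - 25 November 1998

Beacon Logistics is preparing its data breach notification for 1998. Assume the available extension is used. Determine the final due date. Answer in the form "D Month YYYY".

21 July 1998

The statutory due date is 10 July 1998.
10 July 1998 is a listed holiday, so it moves to the next business day, 13 July 1998 (Monday).
Counting 5 further business days from 13 July 1998 reaches 21 July 1998.
21 July 1998 falls on a Tuesday, which is a business day, so no adjustment is needed.
Final deadline: 21 July 1998.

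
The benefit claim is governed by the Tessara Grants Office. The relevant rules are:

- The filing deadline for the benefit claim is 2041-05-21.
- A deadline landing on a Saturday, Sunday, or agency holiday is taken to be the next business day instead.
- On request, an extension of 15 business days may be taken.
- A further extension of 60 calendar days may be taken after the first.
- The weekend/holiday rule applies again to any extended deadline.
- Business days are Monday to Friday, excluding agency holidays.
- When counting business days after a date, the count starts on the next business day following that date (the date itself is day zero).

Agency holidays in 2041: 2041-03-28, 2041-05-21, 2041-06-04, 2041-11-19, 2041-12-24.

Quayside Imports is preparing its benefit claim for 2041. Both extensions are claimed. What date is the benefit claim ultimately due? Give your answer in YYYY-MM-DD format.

The statutory due date is 2041-05-21.
Because 2041-05-21 is a listed holiday, the deadline becomes 2041-05-22 (Wednesday).
Counting 15 further business days from 2041-05-22 reaches 2041-06-13.
2041-06-13 (Thursday) is already a business day.
The 60-calendar-day extension moves the deadline from 2041-06-13 to 2041-08-12.
2041-08-12 is a Monday and not a listed holiday, so it stands.
Deadline: 2041-08-12.

2041-08-12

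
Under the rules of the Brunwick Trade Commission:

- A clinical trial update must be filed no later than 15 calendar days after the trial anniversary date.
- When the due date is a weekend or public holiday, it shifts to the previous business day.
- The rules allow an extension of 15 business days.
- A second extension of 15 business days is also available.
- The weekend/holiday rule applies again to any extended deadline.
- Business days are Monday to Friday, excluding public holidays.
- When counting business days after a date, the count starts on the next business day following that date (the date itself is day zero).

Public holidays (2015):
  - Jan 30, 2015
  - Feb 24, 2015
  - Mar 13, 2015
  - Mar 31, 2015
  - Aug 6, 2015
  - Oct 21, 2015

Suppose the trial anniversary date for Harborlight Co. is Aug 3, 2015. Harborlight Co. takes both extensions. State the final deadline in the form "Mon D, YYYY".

15 calendar days after Aug 3, 2015 is Aug 18, 2015.
Aug 18, 2015 (Tuesday) is already a business day.
The 15-business-day extension runs from Aug 18, 2015 to Sep 8, 2015.
Sep 8, 2015 falls on a Tuesday, which is a business day, so no adjustment is needed.
Counting 15 further business days from Sep 8, 2015 reaches Sep 29, 2015.
Sep 29, 2015 falls on a Tuesday, which is a business day, so no adjustment is needed.
Deadline: Sep 29, 2015.

Sep 29, 2015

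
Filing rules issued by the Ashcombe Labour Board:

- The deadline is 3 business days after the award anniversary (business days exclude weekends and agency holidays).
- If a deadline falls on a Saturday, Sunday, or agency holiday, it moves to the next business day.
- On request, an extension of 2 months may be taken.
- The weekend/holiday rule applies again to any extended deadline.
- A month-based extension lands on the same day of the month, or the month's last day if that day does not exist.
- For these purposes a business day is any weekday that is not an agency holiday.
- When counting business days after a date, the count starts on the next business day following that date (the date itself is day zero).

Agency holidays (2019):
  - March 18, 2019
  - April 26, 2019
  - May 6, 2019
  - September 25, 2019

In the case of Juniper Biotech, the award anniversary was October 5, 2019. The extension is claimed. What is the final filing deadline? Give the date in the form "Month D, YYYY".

December 9, 2019

Starting the day after October 5, 2019 and counting 3 business days lands on October 9, 2019.
Since October 9, 2019 is a Wednesday and not a holiday, the date is unchanged.
Add 2 months to October 9, 2019: December 9, 2019.
December 9, 2019 is a Monday and not a listed holiday, so it stands.
Final deadline: December 9, 2019.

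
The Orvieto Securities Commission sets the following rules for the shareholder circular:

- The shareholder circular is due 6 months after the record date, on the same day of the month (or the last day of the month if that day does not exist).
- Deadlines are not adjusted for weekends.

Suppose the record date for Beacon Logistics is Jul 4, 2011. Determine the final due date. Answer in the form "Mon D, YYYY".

Jan 4, 2012

6 months from Jul 4, 2011 is Jan 4, 2012.
Jan 4, 2012 is a Wednesday; no weekend or holiday adjustment applies.
Deadline: Jan 4, 2012.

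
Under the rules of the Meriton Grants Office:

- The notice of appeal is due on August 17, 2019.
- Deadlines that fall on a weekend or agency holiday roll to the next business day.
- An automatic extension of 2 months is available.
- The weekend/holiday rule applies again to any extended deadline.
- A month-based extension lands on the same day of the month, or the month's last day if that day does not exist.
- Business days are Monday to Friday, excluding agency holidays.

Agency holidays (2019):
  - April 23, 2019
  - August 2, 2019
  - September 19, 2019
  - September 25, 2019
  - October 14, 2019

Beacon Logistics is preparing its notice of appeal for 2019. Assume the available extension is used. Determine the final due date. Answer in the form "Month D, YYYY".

Start from the fixed due date, August 17, 2019.
August 17, 2019 is a Saturday; the next business day is August 19, 2019 (Monday).
Add 2 months to August 19, 2019: October 19, 2019.
October 19, 2019 falls on a Saturday. Rolling to the next business day gives October 21, 2019, a Monday.
The final due date is October 21, 2019.

October 21, 2019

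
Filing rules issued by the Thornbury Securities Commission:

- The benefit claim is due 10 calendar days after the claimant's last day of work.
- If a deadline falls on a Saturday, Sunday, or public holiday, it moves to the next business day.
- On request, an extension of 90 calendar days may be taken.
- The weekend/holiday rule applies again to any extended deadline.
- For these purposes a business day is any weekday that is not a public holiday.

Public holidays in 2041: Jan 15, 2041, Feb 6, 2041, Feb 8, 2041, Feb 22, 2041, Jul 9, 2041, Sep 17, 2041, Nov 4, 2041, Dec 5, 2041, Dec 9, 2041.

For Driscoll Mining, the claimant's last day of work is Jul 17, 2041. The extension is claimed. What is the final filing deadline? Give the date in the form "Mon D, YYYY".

10 calendar days after Jul 17, 2041 is Jul 27, 2041.
Jul 27, 2041 falls on a Saturday. Rolling to the next business day gives Jul 29, 2041, a Monday.
With the 90-day extension, Jul 29, 2041 becomes Oct 27, 2041.
Oct 27, 2041 falls on a Sunday. Rolling to the next business day gives Oct 28, 2041, a Monday.
The final due date is Oct 28, 2041.

Oct 28, 2041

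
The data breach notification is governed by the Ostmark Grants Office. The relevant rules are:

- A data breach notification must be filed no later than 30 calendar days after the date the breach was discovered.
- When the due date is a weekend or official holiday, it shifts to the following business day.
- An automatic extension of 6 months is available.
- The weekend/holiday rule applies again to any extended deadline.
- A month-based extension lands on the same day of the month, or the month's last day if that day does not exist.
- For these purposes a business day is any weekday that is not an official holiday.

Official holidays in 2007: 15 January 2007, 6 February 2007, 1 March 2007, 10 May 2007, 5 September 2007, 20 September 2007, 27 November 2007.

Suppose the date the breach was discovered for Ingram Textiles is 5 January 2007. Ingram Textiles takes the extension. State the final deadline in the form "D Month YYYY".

Trigger date 5 January 2007 + 30 calendar days = 4 February 2007.
4 February 2007 is a Sunday; the next business day is 5 February 2007 (Monday).
The 6 months extension carries 5 February 2007 to 5 August 2007.
5 August 2007 is a Sunday; the next business day is 6 August 2007 (Monday).
So the filing is due 6 August 2007.

6 August 2007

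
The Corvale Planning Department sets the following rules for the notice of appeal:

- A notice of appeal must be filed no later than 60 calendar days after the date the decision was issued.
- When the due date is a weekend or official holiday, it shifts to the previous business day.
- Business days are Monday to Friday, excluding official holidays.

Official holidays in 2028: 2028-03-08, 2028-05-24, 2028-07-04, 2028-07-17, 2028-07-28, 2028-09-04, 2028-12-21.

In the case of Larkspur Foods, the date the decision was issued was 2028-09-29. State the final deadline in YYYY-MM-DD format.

Trigger date 2028-09-29 + 60 calendar days = 2028-11-28.
2028-11-28 is a Tuesday and not a listed holiday, so it stands.
Deadline: 2028-11-28.

2028-11-28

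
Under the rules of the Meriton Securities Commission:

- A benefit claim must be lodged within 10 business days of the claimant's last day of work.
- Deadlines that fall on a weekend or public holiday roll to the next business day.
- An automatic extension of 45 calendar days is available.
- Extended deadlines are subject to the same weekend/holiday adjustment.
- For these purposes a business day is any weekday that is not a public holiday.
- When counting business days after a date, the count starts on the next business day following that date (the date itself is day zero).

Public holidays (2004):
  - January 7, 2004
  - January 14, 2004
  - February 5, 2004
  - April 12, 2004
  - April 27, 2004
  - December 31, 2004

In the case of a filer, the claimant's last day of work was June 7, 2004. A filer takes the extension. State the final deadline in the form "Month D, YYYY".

Counting 10 business days after June 7, 2004 (skipping weekends and listed holidays) reaches June 21, 2004.
June 21, 2004 is a Monday and not a listed holiday, so it stands.
With the 45-day extension, June 21, 2004 becomes August 5, 2004.
August 5, 2004 falls on a Thursday, which is a business day, so no adjustment is needed.
Final deadline: August 5, 2004.

August 5, 2004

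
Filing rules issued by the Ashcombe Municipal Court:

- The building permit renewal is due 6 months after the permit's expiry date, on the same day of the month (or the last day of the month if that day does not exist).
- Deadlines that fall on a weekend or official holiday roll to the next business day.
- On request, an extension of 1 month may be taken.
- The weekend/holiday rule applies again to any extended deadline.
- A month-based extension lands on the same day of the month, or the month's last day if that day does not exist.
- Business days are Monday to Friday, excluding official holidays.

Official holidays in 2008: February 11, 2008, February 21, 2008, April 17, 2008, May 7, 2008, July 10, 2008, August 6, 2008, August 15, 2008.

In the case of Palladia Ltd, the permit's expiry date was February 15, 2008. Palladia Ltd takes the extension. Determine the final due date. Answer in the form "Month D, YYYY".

September 18, 2008

Moving 6 months forward from February 15, 2008 on the corresponding day gives August 15, 2008.
August 15, 2008 falls on a listed holiday. Rolling to the next business day gives August 18, 2008, a Monday.
The 1 month extension carries August 18, 2008 to September 18, 2008.
September 18, 2008 is a Thursday and not a listed holiday, so it stands.
Final deadline: September 18, 2008.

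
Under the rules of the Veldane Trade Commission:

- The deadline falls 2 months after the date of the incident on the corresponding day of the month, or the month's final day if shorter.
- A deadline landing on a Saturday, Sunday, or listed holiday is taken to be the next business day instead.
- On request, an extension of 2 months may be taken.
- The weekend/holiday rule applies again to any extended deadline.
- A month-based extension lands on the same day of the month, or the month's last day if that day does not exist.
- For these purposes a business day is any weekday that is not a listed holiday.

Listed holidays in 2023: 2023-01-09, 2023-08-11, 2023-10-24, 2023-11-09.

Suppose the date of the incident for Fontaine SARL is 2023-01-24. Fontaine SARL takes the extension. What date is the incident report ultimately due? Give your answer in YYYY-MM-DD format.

2023-05-24

2 months from 2023-01-24 is 2023-03-24.
2023-03-24 is a Friday and not a listed holiday, so it stands.
Applying the 2 months extension: 2 months after 2023-03-24 is 2023-05-24.
2023-05-24 is a Wednesday and not a listed holiday, so it stands.
So the filing is due 2023-05-24.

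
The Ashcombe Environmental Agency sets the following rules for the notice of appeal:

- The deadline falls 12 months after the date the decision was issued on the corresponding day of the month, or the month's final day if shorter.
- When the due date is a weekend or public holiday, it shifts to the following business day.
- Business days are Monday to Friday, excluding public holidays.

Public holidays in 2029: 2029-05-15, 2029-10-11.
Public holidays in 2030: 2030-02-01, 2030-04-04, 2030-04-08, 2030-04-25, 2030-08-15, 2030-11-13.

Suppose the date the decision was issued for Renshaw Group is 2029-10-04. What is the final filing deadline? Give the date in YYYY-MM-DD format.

2030-10-04

12 months after 2029-10-04, on the same day of the month, is 2030-10-04.
2030-10-04 falls on a Friday, which is a business day, so no adjustment is needed.
So the filing is due 2030-10-04.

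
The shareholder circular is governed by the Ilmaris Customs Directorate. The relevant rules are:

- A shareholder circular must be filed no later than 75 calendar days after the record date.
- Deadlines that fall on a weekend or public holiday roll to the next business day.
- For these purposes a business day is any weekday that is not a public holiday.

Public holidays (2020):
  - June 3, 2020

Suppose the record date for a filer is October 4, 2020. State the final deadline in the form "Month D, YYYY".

December 18, 2020

75 calendar days after October 4, 2020 is December 18, 2020.
December 18, 2020 (Friday) is already a business day.
Final deadline: December 18, 2020.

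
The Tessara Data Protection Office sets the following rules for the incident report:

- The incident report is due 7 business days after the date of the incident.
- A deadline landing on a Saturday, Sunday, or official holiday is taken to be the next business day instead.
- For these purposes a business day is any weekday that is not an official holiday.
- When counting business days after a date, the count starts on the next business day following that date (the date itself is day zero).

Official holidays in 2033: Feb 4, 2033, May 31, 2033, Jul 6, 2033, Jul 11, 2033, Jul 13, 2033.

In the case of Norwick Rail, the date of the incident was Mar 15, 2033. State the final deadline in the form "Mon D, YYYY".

Mar 24, 2033

Starting the day after Mar 15, 2033 and counting 7 business days lands on Mar 24, 2033.
Mar 24, 2033 falls on a Thursday, which is a business day, so no adjustment is needed.
So the filing is due Mar 24, 2033.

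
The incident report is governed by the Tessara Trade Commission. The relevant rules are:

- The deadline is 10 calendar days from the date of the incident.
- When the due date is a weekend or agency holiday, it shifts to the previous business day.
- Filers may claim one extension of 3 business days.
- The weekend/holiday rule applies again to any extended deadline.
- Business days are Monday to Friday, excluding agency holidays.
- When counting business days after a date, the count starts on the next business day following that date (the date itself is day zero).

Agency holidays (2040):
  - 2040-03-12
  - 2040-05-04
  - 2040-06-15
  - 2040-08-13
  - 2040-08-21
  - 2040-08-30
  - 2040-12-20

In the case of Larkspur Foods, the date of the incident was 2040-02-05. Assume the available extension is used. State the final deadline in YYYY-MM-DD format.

2040-02-20

10 calendar days after 2040-02-05 is 2040-02-15.
2040-02-15 falls on a Wednesday, which is a business day, so no adjustment is needed.
Applying the 3-business-day extension: 3 business days after 2040-02-15 is 2040-02-20.
2040-02-20 falls on a Monday, which is a business day, so no adjustment is needed.
Final deadline: 2040-02-20.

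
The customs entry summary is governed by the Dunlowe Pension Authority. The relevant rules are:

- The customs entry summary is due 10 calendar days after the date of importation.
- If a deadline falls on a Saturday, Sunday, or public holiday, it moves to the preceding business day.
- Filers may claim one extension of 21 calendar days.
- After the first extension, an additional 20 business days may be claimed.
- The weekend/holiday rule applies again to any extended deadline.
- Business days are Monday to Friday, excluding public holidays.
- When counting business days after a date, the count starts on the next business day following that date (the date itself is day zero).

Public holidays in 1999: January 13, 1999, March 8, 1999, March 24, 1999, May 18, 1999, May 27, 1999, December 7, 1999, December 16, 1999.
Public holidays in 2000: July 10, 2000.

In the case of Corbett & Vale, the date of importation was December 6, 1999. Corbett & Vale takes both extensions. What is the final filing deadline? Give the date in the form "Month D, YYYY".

Adding 10 calendar days to December 6, 1999 gives December 16, 1999.
December 16, 1999 is a listed holiday, so it moves to the preceding business day, December 15, 1999 (Wednesday).
The 21-calendar-day extension moves the deadline from December 15, 1999 to January 5, 2000.
January 5, 2000 (Wednesday) is already a business day.
Applying the 20-business-day extension: 20 business days after January 5, 2000 is February 2, 2000.
Since February 2, 2000 is a Wednesday and not a holiday, the date is unchanged.
Final deadline: February 2, 2000.

February 2, 2000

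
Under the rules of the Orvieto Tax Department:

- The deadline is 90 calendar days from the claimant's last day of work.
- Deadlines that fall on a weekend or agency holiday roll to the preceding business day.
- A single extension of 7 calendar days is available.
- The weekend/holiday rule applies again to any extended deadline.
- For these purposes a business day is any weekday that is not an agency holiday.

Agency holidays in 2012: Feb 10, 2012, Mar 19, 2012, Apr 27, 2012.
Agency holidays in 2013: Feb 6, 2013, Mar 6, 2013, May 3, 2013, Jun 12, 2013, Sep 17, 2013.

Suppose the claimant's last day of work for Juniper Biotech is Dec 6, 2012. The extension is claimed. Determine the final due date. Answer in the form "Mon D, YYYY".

Mar 12, 2013

Adding 90 calendar days to Dec 6, 2012 gives Mar 6, 2013.
Mar 6, 2013 is a listed holiday, so it moves to the preceding business day, Mar 5, 2013 (Tuesday).
Add the 7 calendar-day extension to Mar 5, 2013: Mar 12, 2013.
Mar 12, 2013 falls on a Tuesday, which is a business day, so no adjustment is needed.
So the filing is due Mar 12, 2013.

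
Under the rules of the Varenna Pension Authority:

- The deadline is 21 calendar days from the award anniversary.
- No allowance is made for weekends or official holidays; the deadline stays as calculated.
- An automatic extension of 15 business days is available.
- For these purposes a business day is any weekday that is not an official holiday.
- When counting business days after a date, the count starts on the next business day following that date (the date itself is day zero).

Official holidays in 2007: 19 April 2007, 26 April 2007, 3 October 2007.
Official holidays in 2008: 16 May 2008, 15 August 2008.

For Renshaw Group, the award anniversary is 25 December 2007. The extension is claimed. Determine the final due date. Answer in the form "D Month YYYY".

5 February 2008

Trigger date 25 December 2007 + 21 calendar days = 15 January 2008.
15 January 2008 falls on a Tuesday. The rules make no weekend/holiday allowance, so it remains 15 January 2008.
Counting 15 further business days from 15 January 2008 reaches 5 February 2008.
No adjustment is made for weekends or holidays, so 5 February 2008 stands.
So the filing is due 5 February 2008.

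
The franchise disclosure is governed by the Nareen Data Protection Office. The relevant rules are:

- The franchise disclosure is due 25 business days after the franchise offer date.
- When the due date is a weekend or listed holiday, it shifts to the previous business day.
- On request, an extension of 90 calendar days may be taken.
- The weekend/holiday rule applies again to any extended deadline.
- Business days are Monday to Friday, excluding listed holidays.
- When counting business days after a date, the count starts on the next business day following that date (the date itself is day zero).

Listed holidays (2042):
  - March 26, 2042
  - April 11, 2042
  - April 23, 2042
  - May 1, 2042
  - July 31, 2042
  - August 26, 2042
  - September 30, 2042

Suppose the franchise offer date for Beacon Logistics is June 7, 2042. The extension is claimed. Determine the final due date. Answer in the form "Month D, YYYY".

Starting the day after June 7, 2042 and counting 25 business days lands on July 11, 2042.
Since July 11, 2042 is a Friday and not a holiday, the date is unchanged.
Add the 90 calendar-day extension to July 11, 2042: October 9, 2042.
October 9, 2042 is a Thursday and not a listed holiday, so it stands.
Final deadline: October 9, 2042.

October 9, 2042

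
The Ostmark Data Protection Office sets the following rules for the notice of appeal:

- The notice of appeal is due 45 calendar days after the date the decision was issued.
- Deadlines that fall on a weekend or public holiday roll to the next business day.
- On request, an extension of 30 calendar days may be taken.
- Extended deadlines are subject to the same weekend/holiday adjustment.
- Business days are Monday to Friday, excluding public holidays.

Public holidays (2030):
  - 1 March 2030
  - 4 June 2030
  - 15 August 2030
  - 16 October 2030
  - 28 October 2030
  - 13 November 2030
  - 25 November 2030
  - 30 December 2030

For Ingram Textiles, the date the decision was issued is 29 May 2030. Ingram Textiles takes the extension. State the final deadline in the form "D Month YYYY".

14 August 2030

From 29 May 2030, 45 calendar days later is 13 July 2030.
Because 13 July 2030 is a Saturday, the deadline becomes 15 July 2030 (Monday).
Add the 30 calendar-day extension to 15 July 2030: 14 August 2030.
14 August 2030 is a Wednesday and not a listed holiday, so it stands.
Final deadline: 14 August 2030.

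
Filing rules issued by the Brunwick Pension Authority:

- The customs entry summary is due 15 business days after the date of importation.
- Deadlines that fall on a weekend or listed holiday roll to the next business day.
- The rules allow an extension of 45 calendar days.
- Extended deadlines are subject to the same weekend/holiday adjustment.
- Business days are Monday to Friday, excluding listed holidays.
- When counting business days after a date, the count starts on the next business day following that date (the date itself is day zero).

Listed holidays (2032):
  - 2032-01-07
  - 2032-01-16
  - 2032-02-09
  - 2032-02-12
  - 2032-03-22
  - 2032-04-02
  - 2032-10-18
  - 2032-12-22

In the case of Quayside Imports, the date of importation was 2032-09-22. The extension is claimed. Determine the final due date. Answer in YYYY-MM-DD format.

2032-11-29

Counting 15 business days after 2032-09-22 (skipping weekends and listed holidays) reaches 2032-10-13.
2032-10-13 falls on a Wednesday, which is a business day, so no adjustment is needed.
Add the 45 calendar-day extension to 2032-10-13: 2032-11-27.
2032-11-27 is a Saturday, so it moves to the next business day, 2032-11-29 (Monday).
The final due date is 2032-11-29.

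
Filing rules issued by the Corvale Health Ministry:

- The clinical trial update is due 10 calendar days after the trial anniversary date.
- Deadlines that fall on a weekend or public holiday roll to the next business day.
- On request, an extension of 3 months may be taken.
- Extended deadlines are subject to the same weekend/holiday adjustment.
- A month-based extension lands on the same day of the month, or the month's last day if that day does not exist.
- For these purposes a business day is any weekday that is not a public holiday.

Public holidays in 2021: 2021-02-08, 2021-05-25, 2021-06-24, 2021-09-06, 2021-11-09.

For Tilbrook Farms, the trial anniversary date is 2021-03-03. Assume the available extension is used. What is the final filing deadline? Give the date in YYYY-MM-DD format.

2021-06-15

From 2021-03-03, 10 calendar days later is 2021-03-13.
Because 2021-03-13 is a Saturday, the deadline becomes 2021-03-15 (Monday).
Add 3 months to 2021-03-15: 2021-06-15.
Since 2021-06-15 is a Tuesday and not a holiday, the date is unchanged.
Deadline: 2021-06-15.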